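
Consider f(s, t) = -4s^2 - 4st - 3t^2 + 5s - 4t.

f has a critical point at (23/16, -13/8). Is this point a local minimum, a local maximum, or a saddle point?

local maximum

The Hessian of f is constant: H = [[-8, -4], [-4, -6]].
det(H) = (-8)·(-6) − (-4)² = 32.
det(H) > 0 and tr(H) = -14 < 0, so H is negative definite and the point is a local maximum.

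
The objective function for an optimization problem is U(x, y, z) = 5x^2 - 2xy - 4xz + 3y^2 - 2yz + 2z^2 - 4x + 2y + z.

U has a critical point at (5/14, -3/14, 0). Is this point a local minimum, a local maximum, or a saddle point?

The Hessian is constant: H = [[10, -2, -4], [-2, 6, -2], [-4, -2, 4]].
Leading principal minors: Δ₁ = 10, Δ₂ = 56, Δ₃ = 56.
All leading minors are positive, so H is positive definite: a local minimum.

local minimum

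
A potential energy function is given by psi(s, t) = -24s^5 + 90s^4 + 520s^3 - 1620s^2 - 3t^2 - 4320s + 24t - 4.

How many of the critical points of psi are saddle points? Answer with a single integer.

2

psi separates as a function of s plus a function of t, so ∇psi=0 decouples.
∂psi/∂s = -120(s - 4)(s - 3)(s + 1)(s + 3) = 0 at s ∈ {-3, -1, 3, 4}; ∂psi/∂t = -6(t - 4) = 0 at t ∈ {4}.
The Hessian is diagonal: diag(psi_ss, psi_tt). Second derivatives: psi_ss(-3)=10080, psi_ss(-1)=-4800, psi_ss(3)=2880, psi_ss(4)=-4200; psi_tt(4)=-6.
Saddle points occur where the two diagonal entries have opposite signs: (-3, 4), (3, 4). Count: 2.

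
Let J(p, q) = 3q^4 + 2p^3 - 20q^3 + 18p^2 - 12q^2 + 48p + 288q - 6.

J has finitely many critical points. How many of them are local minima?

2

J separates as a function of p plus a function of q, so ∇J=0 decouples.
∂J/∂p = 6(p + 2)(p + 4) = 0 at p ∈ {-4, -2}; ∂J/∂q = 12(q - 4)(q - 3)(q + 2) = 0 at q ∈ {-2, 3, 4}.
The Hessian is diagonal: diag(J_pp, J_qq). Second derivatives: J_pp(-4)=-12, J_pp(-2)=12; J_qq(-2)=360, J_qq(3)=-60, J_qq(4)=72.
Local minima occur where both diagonal entries positive: (-2, -2), (-2, 4). Count: 2.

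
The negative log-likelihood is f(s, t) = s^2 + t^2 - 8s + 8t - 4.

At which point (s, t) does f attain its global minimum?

(4, -4)

f(s,t) separates as P(s) + Q(t) − 4, so its minimum is min P + min Q − 4.
P'(s) = 2s - 8 vanishes at s ∈ {4}; Q'(t) = 2(t + 4) vanishes at t ∈ {-4}.
Local minima of P (where P''>0): P(4)=-16. Local minima of Q: Q(-4)=-16.
So the global minimum of f is P(4) + Q(-4) − 4 = -16 − 16 − 4 = -36, attained at (4, -4).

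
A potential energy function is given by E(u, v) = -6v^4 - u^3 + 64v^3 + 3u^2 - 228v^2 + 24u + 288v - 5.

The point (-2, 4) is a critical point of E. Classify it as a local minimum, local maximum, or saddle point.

The mixed partial ∂²E/∂u∂v is 0, so the Hessian at any point is diag(E_uu, E_vv) = diag(6(-u + 1), 24(-3v^2 + 16v - 19)).
At (-2, 4): H = diag(18, -72).
The eigenvalues have opposite signs, so H is indefinite: a saddle point.

saddle point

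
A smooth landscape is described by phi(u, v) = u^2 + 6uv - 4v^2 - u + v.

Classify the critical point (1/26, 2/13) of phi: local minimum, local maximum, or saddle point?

saddle point

The Hessian of phi is constant: H = [[2, 6], [6, -8]].
det(H) = 2·(-8) − 6² = -52.
Since det(H) < 0, H is indefinite and the critical point is a saddle point.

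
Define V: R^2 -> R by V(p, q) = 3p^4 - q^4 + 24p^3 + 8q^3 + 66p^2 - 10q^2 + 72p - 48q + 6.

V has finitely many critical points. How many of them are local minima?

V separates as a function of p plus a function of q, so ∇V=0 decouples.
∂V/∂p = 12(p + 1)(p + 2)(p + 3) = 0 at p ∈ {-3, -2, -1}; ∂V/∂q = -4(q - 4)(q - 3)(q + 1) = 0 at q ∈ {-1, 3, 4}.
The Hessian is diagonal: diag(V_pp, V_qq). Second derivatives: V_pp(-3)=24, V_pp(-2)=-12, V_pp(-1)=24; V_qq(-1)=-80, V_qq(3)=16, V_qq(4)=-20.
Local minima occur where both diagonal entries positive: (-3, 3), (-1, 3). Count: 2.

2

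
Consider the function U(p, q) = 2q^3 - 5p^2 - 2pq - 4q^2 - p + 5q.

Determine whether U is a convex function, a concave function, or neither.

The term 2q^3 is cubic, so the Hessian is not constant.
∂²U/∂q² = 12q - 8, which takes both signs as q varies (negative for sufficiently negative q). A diagonal entry of the Hessian changing sign means the Hessian is neither positive- nor negative-semidefinite on all of R^2.

neither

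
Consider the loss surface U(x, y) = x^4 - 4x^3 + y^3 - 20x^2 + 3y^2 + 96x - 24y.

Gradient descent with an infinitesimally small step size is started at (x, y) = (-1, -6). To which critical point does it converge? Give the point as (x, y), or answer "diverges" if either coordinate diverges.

diverges

U is separable, so gradient descent decouples: x follows -∂U/∂x, y follows -∂U/∂y.
∂U/∂x = 4(x - 4)(x - 2)(x + 3); at x=-1 this is 120, so x decreases.
∂U/∂y = 3(y - 2)(y + 4); at y=-6 this is 48, so y decreases.
The y-coordinate has no critical point in that direction and runs off to infinity.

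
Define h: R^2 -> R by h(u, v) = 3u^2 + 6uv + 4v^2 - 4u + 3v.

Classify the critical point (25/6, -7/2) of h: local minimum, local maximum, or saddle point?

The Hessian of h is constant: H = [[6, 6], [6, 8]].
det(H) = 6·8 − 6² = 12.
det(H) > 0 and tr(H) = 14 > 0, so H is positive definite and the point is a local minimum.

local minimum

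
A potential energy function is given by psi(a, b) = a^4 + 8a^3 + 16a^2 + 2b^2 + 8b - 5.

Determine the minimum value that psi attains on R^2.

-13

psi(a,b) separates as P(a) + Q(b) − 5, so its minimum is min P + min Q − 5.
P'(a) = 4a(a + 2)(a + 4) vanishes at a ∈ {-4, -2, 0}; Q'(b) = 4b + 8 vanishes at b ∈ {-2}.
Local minima of P (where P''>0): P(-4)=0, P(0)=0. Local minima of Q: Q(-2)=-8.
So the global minimum of psi is P(-4) + Q(-2) − 5 = 0 − 8 − 5 = -13, attained at (-4, -2).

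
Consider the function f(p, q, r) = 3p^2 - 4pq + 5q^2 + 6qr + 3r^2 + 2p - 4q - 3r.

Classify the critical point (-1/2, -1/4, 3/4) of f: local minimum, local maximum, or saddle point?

local minimum

The Hessian is constant: H = [[6, -4, 0], [-4, 10, 6], [0, 6, 6]].
Leading principal minors: Δ₁ = 6, Δ₂ = 44, Δ₃ = 48.
All leading minors are positive, so H is positive definite: a local minimum.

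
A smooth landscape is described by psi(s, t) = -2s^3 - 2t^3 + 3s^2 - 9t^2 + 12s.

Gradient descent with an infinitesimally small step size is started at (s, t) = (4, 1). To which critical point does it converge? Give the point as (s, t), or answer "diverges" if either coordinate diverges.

psi is separable, so gradient descent decouples: s follows -∂psi/∂s, t follows -∂psi/∂t.
∂psi/∂s = -6(s - 2)(s + 1); at s=4 this is -60, so s increases.
∂psi/∂t = -6t(t + 3); at t=1 this is -24, so t increases.
The s-coordinate has no critical point in that direction and runs off to infinity.

diverges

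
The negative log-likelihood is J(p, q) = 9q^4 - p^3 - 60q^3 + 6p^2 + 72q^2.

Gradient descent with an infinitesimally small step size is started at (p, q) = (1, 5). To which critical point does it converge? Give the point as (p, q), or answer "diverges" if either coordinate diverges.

J is separable, so gradient descent decouples: p follows -∂J/∂p, q follows -∂J/∂q.
∂J/∂p = -3p(p - 4); at p=1 this is 9, so p decreases.
∂J/∂q = 36q(q - 4)(q - 1); at q=5 this is 720, so q decreases.
p converges to its nearest critical value 0 (a local min of the p-part); q converges to 4. The iterate converges to (0, 4).

(0, 4)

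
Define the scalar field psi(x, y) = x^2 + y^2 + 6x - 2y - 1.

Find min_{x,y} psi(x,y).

psi(x,y) separates as P(x) + Q(y) − 1, so its minimum is min P + min Q − 1.
P'(x) = 2x + 6 vanishes at x ∈ {-3}; Q'(y) = 2y - 2 vanishes at y ∈ {1}.
Local minima of P (where P''>0): P(-3)=-9. Local minima of Q: Q(1)=-1.
So the global minimum of psi is P(-3) + Q(1) − 1 = -9 − 1 − 1 = -11, attained at (-3, 1).

-11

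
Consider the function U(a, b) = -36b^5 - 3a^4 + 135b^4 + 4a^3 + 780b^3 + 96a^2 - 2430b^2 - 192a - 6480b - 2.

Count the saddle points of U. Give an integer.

6

U separates as a function of a plus a function of b, so ∇U=0 decouples.
∂U/∂a = -12(a - 4)(a - 1)(a + 4) = 0 at a ∈ {-4, 1, 4}; ∂U/∂b = -180(b - 4)(b - 3)(b + 1)(b + 3) = 0 at b ∈ {-3, -1, 3, 4}.
The Hessian is diagonal: diag(U_aa, U_bb). Second derivatives: U_aa(-4)=-480, U_aa(1)=180, U_aa(4)=-288; U_bb(-3)=15120, U_bb(-1)=-7200, U_bb(3)=4320, U_bb(4)=-6300.
Saddle points occur where the two diagonal entries have opposite signs: (-4, -3), (-4, 3), (1, -1), (1, 4), (4, -3), (4, 3). Count: 6.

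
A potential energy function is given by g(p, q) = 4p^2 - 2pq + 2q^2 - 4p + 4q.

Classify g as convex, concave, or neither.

convex

g is quadratic, so its Hessian is the constant matrix H = [[8, -2], [-2, 4]].
det(H) = 28, tr(H) = 12.
det(H) > 0 and tr(H) > 0, so H is positive definite everywhere: convex.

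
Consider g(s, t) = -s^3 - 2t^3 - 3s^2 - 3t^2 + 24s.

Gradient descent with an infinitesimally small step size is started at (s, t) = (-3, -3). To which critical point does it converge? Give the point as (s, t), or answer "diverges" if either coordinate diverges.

g is separable, so gradient descent decouples: s follows -∂g/∂s, t follows -∂g/∂t.
∂g/∂s = -3(s - 2)(s + 4); at s=-3 this is 15, so s decreases.
∂g/∂t = -6t(t + 1); at t=-3 this is -36, so t increases.
s converges to its nearest critical value -4 (a local min of the s-part); t converges to -1. The iterate converges to (-4, -1).

(-4, -1)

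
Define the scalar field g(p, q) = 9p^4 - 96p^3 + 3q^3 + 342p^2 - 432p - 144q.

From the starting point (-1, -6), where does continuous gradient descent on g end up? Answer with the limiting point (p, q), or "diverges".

diverges

g is separable, so gradient descent decouples: p follows -∂g/∂p, q follows -∂g/∂q.
∂g/∂p = 36(p - 4)(p - 3)(p - 1); at p=-1 this is -1440, so p increases.
∂g/∂q = 9(q - 4)(q + 4); at q=-6 this is 180, so q decreases.
The q-coordinate has no critical point in that direction and runs off to infinity.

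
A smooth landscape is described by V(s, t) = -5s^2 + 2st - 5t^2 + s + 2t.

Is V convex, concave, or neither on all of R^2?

V is quadratic, so its Hessian is the constant matrix H = [[-10, 2], [2, -10]].
det(H) = 96, tr(H) = -20.
det(H) > 0 and tr(H) < 0, so H is negative definite everywhere: concave.

concave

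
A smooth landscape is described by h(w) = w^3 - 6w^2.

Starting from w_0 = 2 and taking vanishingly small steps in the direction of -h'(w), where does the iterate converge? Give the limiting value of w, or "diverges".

4

h'(w) = 3w(w - 4), so h'(2) = -12.
Gradient descent moves in the -h' direction, i.e. w is increasing.
The nearest critical point in that direction is w = 4, where h'' = 12 > 0 (a local minimum). The iterate converges there.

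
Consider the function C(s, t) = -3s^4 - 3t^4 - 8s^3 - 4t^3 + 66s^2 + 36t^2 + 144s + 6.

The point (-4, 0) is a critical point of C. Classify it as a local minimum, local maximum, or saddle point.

The mixed partial ∂²C/∂s∂t is 0, so the Hessian at any point is diag(C_ss, C_tt) = diag(12(-3s^2 - 4s + 11), 12(-3t^2 - 2t + 6)).
At (-4, 0): H = diag(-252, 72).
The eigenvalues have opposite signs, so H is indefinite: a saddle point.

saddle point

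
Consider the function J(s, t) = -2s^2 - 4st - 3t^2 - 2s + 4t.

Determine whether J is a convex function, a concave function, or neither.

concave

J is quadratic, so its Hessian is the constant matrix H = [[-4, -4], [-4, -6]].
det(H) = 8, tr(H) = -10.
det(H) > 0 and tr(H) < 0, so H is negative definite everywhere: concave.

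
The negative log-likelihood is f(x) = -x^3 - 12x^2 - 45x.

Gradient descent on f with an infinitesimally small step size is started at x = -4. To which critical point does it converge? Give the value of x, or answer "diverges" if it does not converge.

-5

f'(x) = -3(x + 3)(x + 5), so f'(-4) = 3.
Gradient descent moves in the -f' direction, i.e. x is decreasing.
The nearest critical point in that direction is x = -5, where f'' = 6 > 0 (a local minimum). The iterate converges there.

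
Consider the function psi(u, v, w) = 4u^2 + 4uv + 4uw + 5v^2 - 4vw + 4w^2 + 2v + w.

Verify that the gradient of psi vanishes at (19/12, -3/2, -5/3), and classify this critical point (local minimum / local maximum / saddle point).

∇psi = (8u + 4v + 4w, 4u + 10v - 4w + 2, 4u - 4v + 8w + 1); substituting (19/12, -3/2, -5/3) gives ∇psi = (0, 0, 0), so (19/12, -3/2, -5/3) is indeed a critical point.
The Hessian is constant: H = [[8, 4, 4], [4, 10, -4], [4, -4, 8]].
Leading principal minors: Δ₁ = 8, Δ₂ = 64, Δ₃ = 96.
All leading minors are positive, so H is positive definite: a local minimum.

local minimum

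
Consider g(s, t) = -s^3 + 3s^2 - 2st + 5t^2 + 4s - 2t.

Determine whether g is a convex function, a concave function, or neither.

The term -s^3 is cubic, so the Hessian is not constant.
∂²g/∂s² = -6s + 6, which takes both signs as s varies (negative for sufficiently large s). A diagonal entry of the Hessian changing sign means the Hessian is neither positive- nor negative-semidefinite on all of R^2.

neither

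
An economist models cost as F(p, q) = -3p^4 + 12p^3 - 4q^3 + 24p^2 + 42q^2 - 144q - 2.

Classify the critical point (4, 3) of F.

saddle point

The mixed partial ∂²F/∂p∂q is 0, so the Hessian at any point is diag(F_pp, F_qq) = diag(12(-3p^2 + 6p + 4), 12(-2q + 7)).
At (4, 3): H = diag(-240, 12).
The eigenvalues have opposite signs, so H is indefinite: a saddle point.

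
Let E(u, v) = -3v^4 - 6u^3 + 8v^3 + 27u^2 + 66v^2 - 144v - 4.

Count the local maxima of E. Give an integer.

E separates as a function of u plus a function of v, so ∇E=0 decouples.
∂E/∂u = -18u(u - 3) = 0 at u ∈ {0, 3}; ∂E/∂v = -12(v - 4)(v - 1)(v + 3) = 0 at v ∈ {-3, 1, 4}.
The Hessian is diagonal: diag(E_uu, E_vv). Second derivatives: E_uu(0)=54, E_uu(3)=-54; E_vv(-3)=-336, E_vv(1)=144, E_vv(4)=-252.
Local maxima occur where both diagonal entries negative: (3, -3), (3, 4). Count: 2.

2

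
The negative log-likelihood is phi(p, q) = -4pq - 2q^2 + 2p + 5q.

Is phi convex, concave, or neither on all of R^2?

phi is quadratic, so its Hessian is the constant matrix H = [[0, -4], [-4, -4]].
det(H) = -16, tr(H) = -4.
det(H) < 0, so H is indefinite: neither convex nor concave.

neither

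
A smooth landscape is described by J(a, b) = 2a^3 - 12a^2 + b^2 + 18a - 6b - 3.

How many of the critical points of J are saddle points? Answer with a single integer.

J separates as a function of a plus a function of b, so ∇J=0 decouples.
∂J/∂a = 6(a - 3)(a - 1) = 0 at a ∈ {1, 3}; ∂J/∂b = 2(b - 3) = 0 at b ∈ {3}.
The Hessian is diagonal: diag(J_aa, J_bb). Second derivatives: J_aa(1)=-12, J_aa(3)=12; J_bb(3)=2.
Saddle points occur where the two diagonal entries have opposite signs: (1, 3). Count: 1.

1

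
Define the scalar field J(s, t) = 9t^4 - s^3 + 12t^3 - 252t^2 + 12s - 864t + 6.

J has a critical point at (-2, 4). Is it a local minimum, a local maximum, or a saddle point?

The mixed partial ∂²J/∂s∂t is 0, so the Hessian at any point is diag(J_ss, J_tt) = diag(-6s, 36(3t^2 + 2t - 14)).
At (-2, 4): H = diag(12, 1512).
Both eigenvalues are positive, so H is positive definite: a local minimum.

local minimum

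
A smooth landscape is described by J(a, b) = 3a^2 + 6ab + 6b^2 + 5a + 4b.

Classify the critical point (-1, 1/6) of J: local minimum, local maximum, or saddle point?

local minimum

The Hessian of J is constant: H = [[6, 6], [6, 12]].
det(H) = 6·12 − 6² = 36.
det(H) > 0 and tr(H) = 18 > 0, so H is positive definite and the point is a local minimum.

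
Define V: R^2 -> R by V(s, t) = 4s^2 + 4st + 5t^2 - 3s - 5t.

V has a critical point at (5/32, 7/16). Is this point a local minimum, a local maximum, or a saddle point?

The Hessian of V is constant: H = [[8, 4], [4, 10]].
det(H) = 8·10 − 4² = 64.
det(H) > 0 and tr(H) = 18 > 0, so H is positive definite and the point is a local minimum.

local minimum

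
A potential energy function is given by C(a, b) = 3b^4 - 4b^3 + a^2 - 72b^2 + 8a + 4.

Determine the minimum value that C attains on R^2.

-652

C(a,b) separates as P(a) + Q(b) + 4, so its minimum is min P + min Q + 4.
P'(a) = 2a + 8 vanishes at a ∈ {-4}; Q'(b) = 12b(b - 4)(b + 3) vanishes at b ∈ {-3, 0, 4}.
Local minima of P (where P''>0): P(-4)=-16. Local minima of Q: Q(-3)=-297, Q(4)=-640.
So the global minimum of C is P(-4) + Q(4) + 4 = -16 − 640 + 4 = -652, attained at (-4, 4).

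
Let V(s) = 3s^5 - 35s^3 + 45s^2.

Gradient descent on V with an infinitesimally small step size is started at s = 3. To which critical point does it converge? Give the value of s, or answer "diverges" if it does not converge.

V'(s) = 15s(s - 2)(s - 1)(s + 3), so V'(3) = 540.
Gradient descent moves in the -V' direction, i.e. s is decreasing.
The nearest critical point in that direction is s = 2, where V'' = 150 > 0 (a local minimum). The iterate converges there.

2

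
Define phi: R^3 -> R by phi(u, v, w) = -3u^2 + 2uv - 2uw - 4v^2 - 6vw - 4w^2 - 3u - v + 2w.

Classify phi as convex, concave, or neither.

phi is quadratic, so its Hessian is the constant matrix H = [[-6, 2, -2], [2, -8, -6], [-2, -6, -8]].
Leading principal minors: -6, 44, -56.
Signs alternate −, +, − ⇒ H ≺ 0 ⇒ concave.

concave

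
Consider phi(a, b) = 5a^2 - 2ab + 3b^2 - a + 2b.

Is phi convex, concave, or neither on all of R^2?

phi is quadratic, so its Hessian is the constant matrix H = [[10, -2], [-2, 6]].
det(H) = 56, tr(H) = 16.
det(H) > 0 and tr(H) > 0, so H is positive definite everywhere: convex.

convex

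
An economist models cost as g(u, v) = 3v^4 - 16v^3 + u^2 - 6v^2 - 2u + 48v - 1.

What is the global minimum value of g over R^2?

g(u,v) separates as P(u) + Q(v) − 1, so its minimum is min P + min Q − 1.
P'(u) = 2u - 2 vanishes at u ∈ {1}; Q'(v) = 12(v - 4)(v - 1)(v + 1) vanishes at v ∈ {-1, 1, 4}.
Local minima of P (where P''>0): P(1)=-1. Local minima of Q: Q(-1)=-35, Q(4)=-160.
So the global minimum of g is P(1) + Q(4) − 1 = -1 − 160 − 1 = -162, attained at (1, 4).

-162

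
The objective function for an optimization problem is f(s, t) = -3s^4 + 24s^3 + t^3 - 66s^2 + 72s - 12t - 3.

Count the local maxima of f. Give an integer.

2

f separates as a function of s plus a function of t, so ∇f=0 decouples.
∂f/∂s = -12(s - 3)(s - 2)(s - 1) = 0 at s ∈ {1, 2, 3}; ∂f/∂t = 3(t - 2)(t + 2) = 0 at t ∈ {-2, 2}.
The Hessian is diagonal: diag(f_ss, f_tt). Second derivatives: f_ss(1)=-24, f_ss(2)=12, f_ss(3)=-24; f_tt(-2)=-12, f_tt(2)=12.
Local maxima occur where both diagonal entries negative: (1, -2), (3, -2). Count: 2.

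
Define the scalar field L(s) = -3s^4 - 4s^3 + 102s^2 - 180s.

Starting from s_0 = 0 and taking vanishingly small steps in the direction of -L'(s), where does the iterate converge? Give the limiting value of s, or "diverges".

1

L'(s) = -12(s - 3)(s - 1)(s + 5), so L'(0) = -180.
Gradient descent moves in the -L' direction, i.e. s is increasing.
The nearest critical point in that direction is s = 1, where L'' = 144 > 0 (a local minimum). The iterate converges there.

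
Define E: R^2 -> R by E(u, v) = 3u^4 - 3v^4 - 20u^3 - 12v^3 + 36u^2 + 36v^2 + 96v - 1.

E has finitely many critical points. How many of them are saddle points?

E separates as a function of u plus a function of v, so ∇E=0 decouples.
∂E/∂u = 12u(u - 3)(u - 2) = 0 at u ∈ {0, 2, 3}; ∂E/∂v = -12(v - 2)(v + 1)(v + 4) = 0 at v ∈ {-4, -1, 2}.
The Hessian is diagonal: diag(E_uu, E_vv). Second derivatives: E_uu(0)=72, E_uu(2)=-24, E_uu(3)=36; E_vv(-4)=-216, E_vv(-1)=108, E_vv(2)=-216.
Saddle points occur where the two diagonal entries have opposite signs: (0, -4), (0, 2), (2, -1), (3, -4), (3, 2). Count: 5.

5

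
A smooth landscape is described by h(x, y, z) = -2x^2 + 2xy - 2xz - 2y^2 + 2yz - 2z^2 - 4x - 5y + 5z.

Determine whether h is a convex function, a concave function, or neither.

h is quadratic, so its Hessian is the constant matrix H = [[-4, 2, -2], [2, -4, 2], [-2, 2, -4]].
Leading principal minors: -4, 12, -32.
Signs alternate −, +, − ⇒ H ≺ 0 ⇒ concave.

concave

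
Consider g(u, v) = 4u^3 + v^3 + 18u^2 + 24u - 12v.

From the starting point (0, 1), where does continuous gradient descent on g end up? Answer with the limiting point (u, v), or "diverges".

g is separable, so gradient descent decouples: u follows -∂g/∂u, v follows -∂g/∂v.
∂g/∂u = 12(u + 1)(u + 2); at u=0 this is 24, so u decreases.
∂g/∂v = 3(v - 2)(v + 2); at v=1 this is -9, so v increases.
u converges to its nearest critical value -1 (a local min of the u-part); v converges to 2. The iterate converges to (-1, 2).

(-1, 2)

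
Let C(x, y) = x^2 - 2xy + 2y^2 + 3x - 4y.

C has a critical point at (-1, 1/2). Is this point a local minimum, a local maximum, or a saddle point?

local minimum

The Hessian of C is constant: H = [[2, -2], [-2, 4]].
det(H) = 2·4 − (-2)² = 4.
det(H) > 0 and tr(H) = 6 > 0, so H is positive definite and the point is a local minimum.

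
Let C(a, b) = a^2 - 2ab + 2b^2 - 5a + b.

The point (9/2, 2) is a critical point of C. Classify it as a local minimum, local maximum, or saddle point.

local minimum

The Hessian of C is constant: H = [[2, -2], [-2, 4]].
det(H) = 2·4 − (-2)² = 4.
det(H) > 0 and tr(H) = 6 > 0, so H is positive definite and the point is a local minimum.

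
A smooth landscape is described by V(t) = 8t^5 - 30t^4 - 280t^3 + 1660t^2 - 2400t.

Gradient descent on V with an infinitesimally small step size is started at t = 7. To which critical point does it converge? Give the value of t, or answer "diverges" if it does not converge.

V'(t) = 40(t - 4)(t - 3)(t - 1)(t + 5), so V'(7) = 34560.
Gradient descent moves in the -V' direction, i.e. t is decreasing.
The nearest critical point in that direction is t = 4, where V'' = 1080 > 0 (a local minimum). The iterate converges there.

4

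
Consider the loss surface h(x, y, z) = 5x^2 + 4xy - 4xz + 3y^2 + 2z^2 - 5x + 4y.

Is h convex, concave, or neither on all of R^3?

h is quadratic, so its Hessian is the constant matrix H = [[10, 4, -4], [4, 6, 0], [-4, 0, 4]].
Leading principal minors: 10, 44, 80.
All positive ⇒ H ≻ 0 ⇒ convex.

convex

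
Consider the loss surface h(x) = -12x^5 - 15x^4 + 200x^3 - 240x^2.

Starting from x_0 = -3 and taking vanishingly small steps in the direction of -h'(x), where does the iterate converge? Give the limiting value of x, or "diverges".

h'(x) = -60x(x - 2)(x - 1)(x + 4), so h'(-3) = 3600.
Gradient descent moves in the -h' direction, i.e. x is decreasing.
The nearest critical point in that direction is x = -4, where h'' = 7200 > 0 (a local minimum). The iterate converges there.

-4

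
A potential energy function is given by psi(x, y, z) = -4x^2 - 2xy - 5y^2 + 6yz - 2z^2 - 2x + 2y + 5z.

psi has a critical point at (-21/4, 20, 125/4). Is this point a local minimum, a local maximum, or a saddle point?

local maximum

The Hessian is constant: H = [[-8, -2, 0], [-2, -10, 6], [0, 6, -4]].
Leading principal minors: Δ₁ = -8, Δ₂ = 76, Δ₃ = -16.
The minors alternate sign starting negative (−, +, −), so H is negative definite: a local maximum.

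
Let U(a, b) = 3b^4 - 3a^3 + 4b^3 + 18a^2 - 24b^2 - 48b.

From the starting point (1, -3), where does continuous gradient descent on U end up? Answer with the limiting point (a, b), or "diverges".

U is separable, so gradient descent decouples: a follows -∂U/∂a, b follows -∂U/∂b.
∂U/∂a = -9a(a - 4); at a=1 this is 27, so a decreases.
∂U/∂b = 12(b - 2)(b + 1)(b + 2); at b=-3 this is -120, so b increases.
a converges to its nearest critical value 0 (a local min of the a-part); b converges to -2. The iterate converges to (0, -2).

(0, -2)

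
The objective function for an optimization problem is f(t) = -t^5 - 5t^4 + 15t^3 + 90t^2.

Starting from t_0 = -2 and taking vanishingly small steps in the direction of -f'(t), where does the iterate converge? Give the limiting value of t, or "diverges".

f'(t) = -5t(t - 3)(t + 3)(t + 4), so f'(-2) = -100.
Gradient descent moves in the -f' direction, i.e. t is increasing.
The nearest critical point in that direction is t = 0, where f'' = 180 > 0 (a local minimum). The iterate converges there.

0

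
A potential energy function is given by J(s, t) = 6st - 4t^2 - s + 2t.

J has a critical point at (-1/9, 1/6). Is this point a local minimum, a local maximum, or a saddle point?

The Hessian of J is constant: H = [[0, 6], [6, -8]].
det(H) = 0·(-8) − 6² = -36.
Since det(H) < 0, H is indefinite and the critical point is a saddle point.

saddle point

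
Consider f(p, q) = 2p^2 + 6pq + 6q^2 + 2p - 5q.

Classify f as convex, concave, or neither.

f is quadratic, so its Hessian is the constant matrix H = [[4, 6], [6, 12]].
det(H) = 12, tr(H) = 16.
det(H) > 0 and tr(H) > 0, so H is positive definite everywhere: convex.

convex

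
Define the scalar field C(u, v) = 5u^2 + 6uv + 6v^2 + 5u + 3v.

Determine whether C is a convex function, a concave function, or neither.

convex

C is quadratic, so its Hessian is the constant matrix H = [[10, 6], [6, 12]].
det(H) = 84, tr(H) = 22.
det(H) > 0 and tr(H) > 0, so H is positive definite everywhere: convex.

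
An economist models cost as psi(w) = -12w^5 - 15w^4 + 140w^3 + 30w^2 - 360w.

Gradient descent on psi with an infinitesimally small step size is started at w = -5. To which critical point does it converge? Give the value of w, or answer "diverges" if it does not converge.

psi'(w) = -60(w - 2)(w - 1)(w + 1)(w + 3), so psi'(-5) = -20160.
Gradient descent moves in the -psi' direction, i.e. w is increasing.
The nearest critical point in that direction is w = -3, where psi'' = 2400 > 0 (a local minimum). The iterate converges there.

-3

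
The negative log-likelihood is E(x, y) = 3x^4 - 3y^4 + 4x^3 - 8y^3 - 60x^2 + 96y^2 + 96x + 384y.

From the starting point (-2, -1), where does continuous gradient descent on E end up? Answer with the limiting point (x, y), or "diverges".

E is separable, so gradient descent decouples: x follows -∂E/∂x, y follows -∂E/∂y.
∂E/∂x = 12(x - 2)(x - 1)(x + 4); at x=-2 this is 288, so x decreases.
∂E/∂y = -12(y - 4)(y + 2)(y + 4); at y=-1 this is 180, so y decreases.
x converges to its nearest critical value -4 (a local min of the x-part); y converges to -2. The iterate converges to (-4, -2).

(-4, -2)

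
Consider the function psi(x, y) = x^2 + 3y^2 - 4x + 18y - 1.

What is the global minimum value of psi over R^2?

-32

psi(x,y) separates as P(x) + Q(y) − 1, so its minimum is min P + min Q − 1.
P'(x) = 2x - 4 vanishes at x ∈ {2}; Q'(y) = 6y + 18 vanishes at y ∈ {-3}.
Local minima of P (where P''>0): P(2)=-4. Local minima of Q: Q(-3)=-27.
So the global minimum of psi is P(2) + Q(-3) − 1 = -4 − 27 − 1 = -32, attained at (2, -3).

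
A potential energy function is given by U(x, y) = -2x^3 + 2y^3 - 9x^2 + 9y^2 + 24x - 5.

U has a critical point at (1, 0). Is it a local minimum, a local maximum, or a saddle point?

saddle point

The mixed partial ∂²U/∂x∂y is 0, so the Hessian at any point is diag(U_xx, U_yy) = diag(-6(2x + 3), 6(2y + 3)).
At (1, 0): H = diag(-30, 18).
The eigenvalues have opposite signs, so H is indefinite: a saddle point.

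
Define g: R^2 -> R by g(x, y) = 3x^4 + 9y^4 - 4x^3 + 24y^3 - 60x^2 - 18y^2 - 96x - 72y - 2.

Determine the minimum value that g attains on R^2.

-891

g(x,y) separates as P(x) + Q(y) − 2, so its minimum is min P + min Q − 2.
P'(x) = 12(x - 4)(x + 1)(x + 2) vanishes at x ∈ {-2, -1, 4}; Q'(y) = 36(y - 1)(y + 1)(y + 2) vanishes at y ∈ {-2, -1, 1}.
Local minima of P (where P''>0): P(-2)=32, P(4)=-832. Local minima of Q: Q(-2)=24, Q(1)=-57.
So the global minimum of g is P(4) + Q(1) − 2 = -832 − 57 − 2 = -891, attained at (4, 1).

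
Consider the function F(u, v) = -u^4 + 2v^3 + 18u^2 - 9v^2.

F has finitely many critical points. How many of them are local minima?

1

F separates as a function of u plus a function of v, so ∇F=0 decouples.
∂F/∂u = -4u(u - 3)(u + 3) = 0 at u ∈ {-3, 0, 3}; ∂F/∂v = 6v(v - 3) = 0 at v ∈ {0, 3}.
The Hessian is diagonal: diag(F_uu, F_vv). Second derivatives: F_uu(-3)=-72, F_uu(0)=36, F_uu(3)=-72; F_vv(0)=-18, F_vv(3)=18.
Local minima occur where both diagonal entries positive: (0, 3). Count: 1.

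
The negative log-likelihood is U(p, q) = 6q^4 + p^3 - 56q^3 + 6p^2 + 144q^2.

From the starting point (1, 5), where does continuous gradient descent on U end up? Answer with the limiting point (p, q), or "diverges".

U is separable, so gradient descent decouples: p follows -∂U/∂p, q follows -∂U/∂q.
∂U/∂p = 3p(p + 4); at p=1 this is 15, so p decreases.
∂U/∂q = 24q(q - 4)(q - 3); at q=5 this is 240, so q decreases.
p converges to its nearest critical value 0 (a local min of the p-part); q converges to 4. The iterate converges to (0, 4).

(0, 4)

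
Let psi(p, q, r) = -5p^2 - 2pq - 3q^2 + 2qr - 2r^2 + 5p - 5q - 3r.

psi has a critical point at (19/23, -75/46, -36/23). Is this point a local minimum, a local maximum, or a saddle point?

The Hessian is constant: H = [[-10, -2, 0], [-2, -6, 2], [0, 2, -4]].
Leading principal minors: Δ₁ = -10, Δ₂ = 56, Δ₃ = -184.
The minors alternate sign starting negative (−, +, −), so H is negative definite: a local maximum.

local maximum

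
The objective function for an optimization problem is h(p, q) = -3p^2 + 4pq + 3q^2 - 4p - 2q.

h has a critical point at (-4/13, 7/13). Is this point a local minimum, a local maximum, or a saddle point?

saddle point

The Hessian of h is constant: H = [[-6, 4], [4, 6]].
det(H) = (-6)·6 − 4² = -52.
Since det(H) < 0, H is indefinite and the critical point is a saddle point.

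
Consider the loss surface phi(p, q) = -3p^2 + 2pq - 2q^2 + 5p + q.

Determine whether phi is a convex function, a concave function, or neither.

concave

phi is quadratic, so its Hessian is the constant matrix H = [[-6, 2], [2, -4]].
det(H) = 20, tr(H) = -10.
det(H) > 0 and tr(H) < 0, so H is negative definite everywhere: concave.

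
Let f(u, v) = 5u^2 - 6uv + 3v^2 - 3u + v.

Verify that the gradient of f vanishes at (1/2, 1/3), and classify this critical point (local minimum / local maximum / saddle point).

∇f = (10u - 6v - 3, -6u + 6v + 1); substituting (1/2, 1/3) gives ∇f = (0, 0), so (1/2, 1/3) is indeed a critical point.
The Hessian of f is constant: H = [[10, -6], [-6, 6]].
det(H) = 10·6 − (-6)² = 24.
det(H) > 0 and tr(H) = 16 > 0, so H is positive definite and the point is a local minimum.

local minimum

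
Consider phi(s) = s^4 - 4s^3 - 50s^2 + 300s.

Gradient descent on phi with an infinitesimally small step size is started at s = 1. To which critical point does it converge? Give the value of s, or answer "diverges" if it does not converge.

phi'(s) = 4(s - 5)(s - 3)(s + 5), so phi'(1) = 192.
Gradient descent moves in the -phi' direction, i.e. s is decreasing.
The nearest critical point in that direction is s = -5, where phi'' = 320 > 0 (a local minimum). The iterate converges there.

-5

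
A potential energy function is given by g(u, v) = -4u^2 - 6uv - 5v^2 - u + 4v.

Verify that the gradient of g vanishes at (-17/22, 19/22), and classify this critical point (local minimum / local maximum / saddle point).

∇g = (-8u - 6v - 1, -6u - 10v + 4); substituting (-17/22, 19/22) gives ∇g = (0, 0), so (-17/22, 19/22) is indeed a critical point.
The Hessian of g is constant: H = [[-8, -6], [-6, -10]].
det(H) = (-8)·(-10) − (-6)² = 44.
det(H) > 0 and tr(H) = -18 < 0, so H is negative definite and the point is a local maximum.

local maximum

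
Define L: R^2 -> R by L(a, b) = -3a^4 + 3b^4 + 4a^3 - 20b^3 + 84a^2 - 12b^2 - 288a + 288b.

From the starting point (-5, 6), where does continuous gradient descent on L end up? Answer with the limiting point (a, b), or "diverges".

L is separable, so gradient descent decouples: a follows -∂L/∂a, b follows -∂L/∂b.
∂L/∂a = -12(a - 3)(a - 2)(a + 4); at a=-5 this is 672, so a decreases.
∂L/∂b = 12(b - 4)(b - 3)(b + 2); at b=6 this is 576, so b decreases.
The a-coordinate has no critical point in that direction and runs off to infinity.

diverges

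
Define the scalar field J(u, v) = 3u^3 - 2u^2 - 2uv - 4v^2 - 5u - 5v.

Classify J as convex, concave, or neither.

neither

The term 3u^3 is cubic, so the Hessian is not constant.
∂²J/∂u² = 18u - 4, which takes both signs as u varies (negative for sufficiently negative u). A diagonal entry of the Hessian changing sign means the Hessian is neither positive- nor negative-semidefinite on all of R^2.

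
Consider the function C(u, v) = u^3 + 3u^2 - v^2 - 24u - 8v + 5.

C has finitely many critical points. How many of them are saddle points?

C separates as a function of u plus a function of v, so ∇C=0 decouples.
∂C/∂u = 3(u - 2)(u + 4) = 0 at u ∈ {-4, 2}; ∂C/∂v = -2(v + 4) = 0 at v ∈ {-4}.
The Hessian is diagonal: diag(C_uu, C_vv). Second derivatives: C_uu(-4)=-18, C_uu(2)=18; C_vv(-4)=-2.
Saddle points occur where the two diagonal entries have opposite signs: (2, -4). Count: 1.

1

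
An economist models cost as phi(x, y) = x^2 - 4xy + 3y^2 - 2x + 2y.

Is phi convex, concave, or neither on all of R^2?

neither

phi is quadratic, so its Hessian is the constant matrix H = [[2, -4], [-4, 6]].
det(H) = -4, tr(H) = 8.
det(H) < 0, so H is indefinite: neither convex nor concave.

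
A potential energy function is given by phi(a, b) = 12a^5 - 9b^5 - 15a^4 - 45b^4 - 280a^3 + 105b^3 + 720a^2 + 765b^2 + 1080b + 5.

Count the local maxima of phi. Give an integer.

phi separates as a function of a plus a function of b, so ∇phi=0 decouples.
∂phi/∂a = 60a(a - 3)(a - 2)(a + 4) = 0 at a ∈ {-4, 0, 2, 3}; ∂phi/∂b = -45(b - 3)(b + 1)(b + 2)(b + 4) = 0 at b ∈ {-4, -2, -1, 3}.
The Hessian is diagonal: diag(phi_aa, phi_bb). Second derivatives: phi_aa(-4)=-10080, phi_aa(0)=1440, phi_aa(2)=-720, phi_aa(3)=1260; phi_bb(-4)=1890, phi_bb(-2)=-450, phi_bb(-1)=540, phi_bb(3)=-6300.
Local maxima occur where both diagonal entries negative: (-4, -2), (-4, 3), (2, -2), (2, 3). Count: 4.

4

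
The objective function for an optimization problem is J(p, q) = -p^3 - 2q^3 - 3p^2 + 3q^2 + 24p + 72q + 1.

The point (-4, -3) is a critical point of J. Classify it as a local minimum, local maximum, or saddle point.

The mixed partial ∂²J/∂p∂q is 0, so the Hessian at any point is diag(J_pp, J_qq) = diag(-6(p + 1), 6(-2q + 1)).
At (-4, -3): H = diag(18, 42).
Both eigenvalues are positive, so H is positive definite: a local minimum.

local minimum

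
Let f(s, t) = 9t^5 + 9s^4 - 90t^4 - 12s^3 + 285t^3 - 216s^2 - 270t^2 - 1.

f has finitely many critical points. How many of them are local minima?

4

f separates as a function of s plus a function of t, so ∇f=0 decouples.
∂f/∂s = 36s(s - 4)(s + 3) = 0 at s ∈ {-3, 0, 4}; ∂f/∂t = 45t(t - 4)(t - 3)(t - 1) = 0 at t ∈ {0, 1, 3, 4}.
The Hessian is diagonal: diag(f_ss, f_tt). Second derivatives: f_ss(-3)=756, f_ss(0)=-432, f_ss(4)=1008; f_tt(0)=-540, f_tt(1)=270, f_tt(3)=-270, f_tt(4)=540.
Local minima occur where both diagonal entries positive: (-3, 1), (-3, 4), (4, 1), (4, 4). Count: 4.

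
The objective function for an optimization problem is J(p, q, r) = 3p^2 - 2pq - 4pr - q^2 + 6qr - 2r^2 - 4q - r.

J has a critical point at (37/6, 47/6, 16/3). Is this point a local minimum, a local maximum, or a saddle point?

saddle point

The Hessian is constant: H = [[6, -2, -4], [-2, -2, 6], [-4, 6, -4]].
Leading principal minors: Δ₁ = 6, Δ₂ = -16, Δ₃ = -24.
The minors fit neither the all-positive nor the alternating-sign pattern, so H is indefinite: a saddle point.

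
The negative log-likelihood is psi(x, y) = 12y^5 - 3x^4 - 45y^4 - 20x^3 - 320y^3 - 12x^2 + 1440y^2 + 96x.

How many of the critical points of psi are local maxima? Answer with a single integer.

4

psi separates as a function of x plus a function of y, so ∇psi=0 decouples.
∂psi/∂x = -12(x - 1)(x + 2)(x + 4) = 0 at x ∈ {-4, -2, 1}; ∂psi/∂y = 60y(y - 4)(y - 3)(y + 4) = 0 at y ∈ {-4, 0, 3, 4}.
The Hessian is diagonal: diag(psi_xx, psi_yy). Second derivatives: psi_xx(-4)=-120, psi_xx(-2)=72, psi_xx(1)=-180; psi_yy(-4)=-13440, psi_yy(0)=2880, psi_yy(3)=-1260, psi_yy(4)=1920.
Local maxima occur where both diagonal entries negative: (-4, -4), (-4, 3), (1, -4), (1, 3). Count: 4.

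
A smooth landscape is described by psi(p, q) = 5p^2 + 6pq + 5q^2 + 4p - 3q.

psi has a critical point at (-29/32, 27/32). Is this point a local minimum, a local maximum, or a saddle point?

local minimum

The Hessian of psi is constant: H = [[10, 6], [6, 10]].
det(H) = 10·10 − 6² = 64.
det(H) > 0 and tr(H) = 20 > 0, so H is positive definite and the point is a local minimum.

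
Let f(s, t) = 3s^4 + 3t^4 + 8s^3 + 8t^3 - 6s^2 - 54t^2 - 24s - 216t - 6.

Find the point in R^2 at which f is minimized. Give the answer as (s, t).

f(s,t) separates as P(s) + Q(t) − 6, so its minimum is min P + min Q − 6.
P'(s) = 12(s - 1)(s + 1)(s + 2) vanishes at s ∈ {-2, -1, 1}; Q'(t) = 12(t - 3)(t + 2)(t + 3) vanishes at t ∈ {-3, -2, 3}.
Local minima of P (where P''>0): P(-2)=8, P(1)=-19. Local minima of Q: Q(-3)=189, Q(3)=-675.
So the global minimum of f is P(1) + Q(3) − 6 = -19 − 675 − 6 = -700, attained at (1, 3).

(1, 3)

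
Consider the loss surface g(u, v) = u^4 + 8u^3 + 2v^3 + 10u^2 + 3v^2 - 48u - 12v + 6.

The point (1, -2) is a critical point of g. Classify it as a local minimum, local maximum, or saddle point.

The mixed partial ∂²g/∂u∂v is 0, so the Hessian at any point is diag(g_uu, g_vv) = diag(4(3u^2 + 12u + 5), 6(2v + 1)).
At (1, -2): H = diag(80, -18).
The eigenvalues have opposite signs, so H is indefinite: a saddle point.

saddle point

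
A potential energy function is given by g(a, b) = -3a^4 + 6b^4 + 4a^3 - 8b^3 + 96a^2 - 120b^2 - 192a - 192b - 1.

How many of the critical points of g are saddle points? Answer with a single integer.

5

g separates as a function of a plus a function of b, so ∇g=0 decouples.
∂g/∂a = -12(a - 4)(a - 1)(a + 4) = 0 at a ∈ {-4, 1, 4}; ∂g/∂b = 24(b - 4)(b + 1)(b + 2) = 0 at b ∈ {-2, -1, 4}.
The Hessian is diagonal: diag(g_aa, g_bb). Second derivatives: g_aa(-4)=-480, g_aa(1)=180, g_aa(4)=-288; g_bb(-2)=144, g_bb(-1)=-120, g_bb(4)=720.
Saddle points occur where the two diagonal entries have opposite signs: (-4, -2), (-4, 4), (1, -1), (4, -2), (4, 4). Count: 5.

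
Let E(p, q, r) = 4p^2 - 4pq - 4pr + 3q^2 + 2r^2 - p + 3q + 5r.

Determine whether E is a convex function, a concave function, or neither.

E is quadratic, so its Hessian is the constant matrix H = [[8, -4, -4], [-4, 6, 0], [-4, 0, 4]].
Leading principal minors: 8, 32, 32.
All positive ⇒ H ≻ 0 ⇒ convex.

convex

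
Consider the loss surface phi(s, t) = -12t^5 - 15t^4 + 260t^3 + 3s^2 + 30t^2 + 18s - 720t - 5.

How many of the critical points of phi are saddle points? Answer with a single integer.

phi separates as a function of s plus a function of t, so ∇phi=0 decouples.
∂phi/∂s = 6(s + 3) = 0 at s ∈ {-3}; ∂phi/∂t = -60(t - 3)(t - 1)(t + 1)(t + 4) = 0 at t ∈ {-4, -1, 1, 3}.
The Hessian is diagonal: diag(phi_ss, phi_tt). Second derivatives: phi_ss(-3)=6; phi_tt(-4)=6300, phi_tt(-1)=-1440, phi_tt(1)=1200, phi_tt(3)=-3360.
Saddle points occur where the two diagonal entries have opposite signs: (-3, -1), (-3, 3). Count: 2.

2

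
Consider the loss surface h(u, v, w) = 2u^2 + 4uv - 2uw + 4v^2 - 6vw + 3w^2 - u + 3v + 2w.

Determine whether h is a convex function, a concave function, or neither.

h is quadratic, so its Hessian is the constant matrix H = [[4, 4, -2], [4, 8, -6], [-2, -6, 6]].
Leading principal minors: 4, 16, 16.
All positive ⇒ H ≻ 0 ⇒ convex.

convex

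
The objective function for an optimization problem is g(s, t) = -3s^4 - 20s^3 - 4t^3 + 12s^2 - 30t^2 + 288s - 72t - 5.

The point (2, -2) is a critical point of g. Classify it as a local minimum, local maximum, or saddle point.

The mixed partial ∂²g/∂s∂t is 0, so the Hessian at any point is diag(g_ss, g_tt) = diag(12(-3s^2 - 10s + 2), -12(2t + 5)).
At (2, -2): H = diag(-360, -12).
Both eigenvalues are negative, so H is negative definite: a local maximum.

local maximum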